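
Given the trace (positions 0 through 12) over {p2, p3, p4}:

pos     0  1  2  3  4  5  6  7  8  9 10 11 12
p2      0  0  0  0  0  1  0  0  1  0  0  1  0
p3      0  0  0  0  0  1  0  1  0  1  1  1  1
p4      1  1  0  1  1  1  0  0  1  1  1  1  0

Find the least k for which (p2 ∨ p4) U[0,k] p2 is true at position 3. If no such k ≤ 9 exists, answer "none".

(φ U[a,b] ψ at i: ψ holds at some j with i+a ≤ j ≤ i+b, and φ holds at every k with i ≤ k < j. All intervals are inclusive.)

2

Need earliest j ≥ 3 with p2, and (p2 ∨ p4) at every k in [3,j-1].
  j=3: rhs fails.
  j=4: rhs fails.
  j=5: rhs holds; lhs holds on [3,4]. k = 2.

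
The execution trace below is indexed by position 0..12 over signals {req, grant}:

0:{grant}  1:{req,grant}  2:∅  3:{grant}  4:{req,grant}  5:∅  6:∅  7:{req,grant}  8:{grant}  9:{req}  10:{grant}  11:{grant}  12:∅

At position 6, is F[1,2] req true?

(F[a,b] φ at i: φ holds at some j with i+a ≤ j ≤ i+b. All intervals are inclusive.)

Yes

Check req at each j in [7,8]:
  j=7: true
  j=8: false
Found at j=7 → formula holds.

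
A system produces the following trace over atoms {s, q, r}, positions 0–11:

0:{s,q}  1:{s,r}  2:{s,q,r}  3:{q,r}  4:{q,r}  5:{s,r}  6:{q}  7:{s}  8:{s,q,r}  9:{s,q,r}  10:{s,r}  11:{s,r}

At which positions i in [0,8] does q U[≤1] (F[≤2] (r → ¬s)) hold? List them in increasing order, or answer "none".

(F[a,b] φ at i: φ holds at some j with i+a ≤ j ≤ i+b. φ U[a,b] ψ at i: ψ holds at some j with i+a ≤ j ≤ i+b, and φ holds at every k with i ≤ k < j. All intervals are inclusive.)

Evaluate at each i in [0,8]:
  i=0: ✓ (rhs at j=0)
  i=1: ✓ (rhs at j=1)
  i=2: ✓ (rhs at j=2)
  i=3: ✓ (rhs at j=3)
  i=4: ✓ (rhs at j=4)
  i=5: ✓ (rhs at j=5)
  i=6: ✓ (rhs at j=6)
  i=7: ✓ (rhs at j=7)
  i=8: ✗ (no rhs in [8,9])

0, 1, 2, 3, 4, 5, 6, 7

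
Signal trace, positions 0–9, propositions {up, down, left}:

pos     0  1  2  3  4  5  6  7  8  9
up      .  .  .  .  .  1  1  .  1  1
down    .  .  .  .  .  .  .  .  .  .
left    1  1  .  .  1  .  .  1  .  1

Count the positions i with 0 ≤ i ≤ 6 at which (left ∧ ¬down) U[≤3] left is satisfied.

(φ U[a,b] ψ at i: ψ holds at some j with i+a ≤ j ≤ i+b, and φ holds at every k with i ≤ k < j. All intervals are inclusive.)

Evaluate at each i in [0,6]:
  i=0: ✓ (rhs at j=0)
  i=1: ✓ (rhs at j=1)
  i=2: ✗ (lhs fails at k=2 before rhs at j=4)
  i=3: ✗ (lhs fails at k=3 before rhs at j=4)
  i=4: ✓ (rhs at j=4)
  i=5: ✗ (lhs fails at k=5 before rhs at j=7)
  i=6: ✗ (lhs fails at k=6 before rhs at j=7)
Positions where it holds: {0, 1, 4} → 3.

3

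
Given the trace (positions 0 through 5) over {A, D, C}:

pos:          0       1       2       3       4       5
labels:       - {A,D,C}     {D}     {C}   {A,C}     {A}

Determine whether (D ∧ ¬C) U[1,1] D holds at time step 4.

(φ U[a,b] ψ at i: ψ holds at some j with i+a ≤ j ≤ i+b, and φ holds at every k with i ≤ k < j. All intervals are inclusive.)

Does not hold

Need some j in [5,5] with D, and (D ∧ ¬C) at every k in [4,j-1].
  j=5: D false.
No j in the window works → until fails.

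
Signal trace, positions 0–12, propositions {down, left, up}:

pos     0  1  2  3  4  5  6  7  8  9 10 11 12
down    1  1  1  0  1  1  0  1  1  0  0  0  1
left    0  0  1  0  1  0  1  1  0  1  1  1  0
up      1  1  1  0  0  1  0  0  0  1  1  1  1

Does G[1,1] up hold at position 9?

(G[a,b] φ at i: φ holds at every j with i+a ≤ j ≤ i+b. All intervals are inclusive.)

True

Check up at every j in [10,10]:
  j=10: true
All positions satisfy it → formula holds.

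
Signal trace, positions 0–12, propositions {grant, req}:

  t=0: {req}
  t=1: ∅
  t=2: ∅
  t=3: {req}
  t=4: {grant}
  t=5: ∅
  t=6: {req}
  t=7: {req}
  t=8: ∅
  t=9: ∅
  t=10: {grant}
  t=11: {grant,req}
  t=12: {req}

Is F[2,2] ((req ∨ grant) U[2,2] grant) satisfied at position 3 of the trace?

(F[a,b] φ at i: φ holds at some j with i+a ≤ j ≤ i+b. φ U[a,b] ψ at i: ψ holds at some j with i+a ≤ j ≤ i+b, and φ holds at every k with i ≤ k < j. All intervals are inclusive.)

No

Check ((req ∨ grant) U[2,2] grant) at each j in [5,5]:
  j=5: fails
No position in the window satisfies it → formula fails.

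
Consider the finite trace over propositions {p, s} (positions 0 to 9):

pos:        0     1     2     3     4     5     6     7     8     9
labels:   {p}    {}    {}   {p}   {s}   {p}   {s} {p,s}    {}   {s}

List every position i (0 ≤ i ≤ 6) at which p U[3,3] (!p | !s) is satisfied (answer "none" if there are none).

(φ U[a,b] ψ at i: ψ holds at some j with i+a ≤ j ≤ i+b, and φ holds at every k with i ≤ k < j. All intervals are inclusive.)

Evaluate at each i in [0,6]:
  i=0: ✗ (lhs fails at k=1 before rhs at j=3)
  i=1: ✗ (lhs fails at k=1 before rhs at j=4)
  i=2: ✗ (lhs fails at k=2 before rhs at j=5)
  i=3: ✗ (lhs fails at k=4 before rhs at j=6)
  i=4: ✗ (no rhs in [7,7])
  i=5: ✗ (lhs fails at k=6 before rhs at j=8)
  i=6: ✗ (lhs fails at k=6 before rhs at j=9)

none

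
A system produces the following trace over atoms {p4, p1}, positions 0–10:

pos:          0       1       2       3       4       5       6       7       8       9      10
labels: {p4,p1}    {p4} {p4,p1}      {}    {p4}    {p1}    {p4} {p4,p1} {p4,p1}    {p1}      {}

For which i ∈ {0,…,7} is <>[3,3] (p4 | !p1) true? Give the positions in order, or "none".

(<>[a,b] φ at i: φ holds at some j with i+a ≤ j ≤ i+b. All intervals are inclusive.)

Evaluate at each i in [0,7]:
  i=0: ✓ (witness j=3)
  i=1: ✓ (witness j=4)
  i=2: ✗ (none in [5,5])
  i=3: ✓ (witness j=6)
  i=4: ✓ (witness j=7)
  i=5: ✓ (witness j=8)
  i=6: ✗ (none in [9,9])
  i=7: ✓ (witness j=10)

0, 1, 3, 4, 5, 7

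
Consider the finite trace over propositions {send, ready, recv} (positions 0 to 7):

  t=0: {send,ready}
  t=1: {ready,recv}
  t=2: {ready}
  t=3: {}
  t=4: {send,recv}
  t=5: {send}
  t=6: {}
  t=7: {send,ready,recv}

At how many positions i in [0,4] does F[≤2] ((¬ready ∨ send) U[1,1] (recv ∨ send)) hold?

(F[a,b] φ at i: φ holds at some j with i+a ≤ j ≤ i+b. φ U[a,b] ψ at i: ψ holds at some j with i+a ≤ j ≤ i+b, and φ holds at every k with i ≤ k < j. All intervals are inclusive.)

Evaluate at each i in [0,4]:
  i=0: ✓ (witness j=0)
  i=1: ✓ (witness j=3)
  i=2: ✓ (witness j=3)
  i=3: ✓ (witness j=3)
  i=4: ✓ (witness j=4)
Positions where it holds: {0, 1, 2, 3, 4} → 5.

5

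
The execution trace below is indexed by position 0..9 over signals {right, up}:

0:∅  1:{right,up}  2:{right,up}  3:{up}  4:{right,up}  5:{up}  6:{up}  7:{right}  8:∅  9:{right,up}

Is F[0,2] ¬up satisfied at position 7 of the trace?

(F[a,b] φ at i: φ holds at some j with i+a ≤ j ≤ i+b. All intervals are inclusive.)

Check ¬up at each j in [7,9]:
  j=7: true
  j=8: true
  j=9: false
Found at j=7 → formula holds.

True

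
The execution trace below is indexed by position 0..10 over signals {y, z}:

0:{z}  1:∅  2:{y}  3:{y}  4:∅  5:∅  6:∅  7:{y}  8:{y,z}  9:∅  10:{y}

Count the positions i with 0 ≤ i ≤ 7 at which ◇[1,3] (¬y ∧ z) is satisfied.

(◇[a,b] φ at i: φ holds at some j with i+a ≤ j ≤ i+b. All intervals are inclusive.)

Evaluate at each i in [0,7]:
  i=0: ✗ (none in [1,3])
  i=1: ✗ (none in [2,4])
  i=2: ✗ (none in [3,5])
  i=3: ✗ (none in [4,6])
  i=4: ✗ (none in [5,7])
  i=5: ✗ (none in [6,8])
  i=6: ✗ (none in [7,9])
  i=7: ✗ (none in [8,10])
Positions where it holds: {} → 0.

0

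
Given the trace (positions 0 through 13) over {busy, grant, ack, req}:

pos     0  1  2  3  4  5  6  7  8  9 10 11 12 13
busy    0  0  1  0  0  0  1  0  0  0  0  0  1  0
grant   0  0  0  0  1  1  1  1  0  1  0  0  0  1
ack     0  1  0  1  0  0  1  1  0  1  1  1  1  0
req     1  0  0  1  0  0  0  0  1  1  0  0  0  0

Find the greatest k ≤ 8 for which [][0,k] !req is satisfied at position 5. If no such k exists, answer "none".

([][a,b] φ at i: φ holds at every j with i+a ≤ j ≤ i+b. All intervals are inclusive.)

!req must hold from j=5 onward; find where it first fails.
  j=5: holds
  j=6: holds
  j=7: holds
  j=8: fails
Holds on [5,7], so largest k = 2.

2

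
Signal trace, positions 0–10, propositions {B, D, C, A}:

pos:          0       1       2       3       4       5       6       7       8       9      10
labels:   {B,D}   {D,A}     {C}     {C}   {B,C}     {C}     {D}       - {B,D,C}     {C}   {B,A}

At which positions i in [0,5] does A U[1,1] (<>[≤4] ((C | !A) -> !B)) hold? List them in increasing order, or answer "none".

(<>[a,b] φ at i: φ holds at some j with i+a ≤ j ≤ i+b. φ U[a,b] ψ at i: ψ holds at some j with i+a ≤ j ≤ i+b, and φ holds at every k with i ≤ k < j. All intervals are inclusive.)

Evaluate at each i in [0,5]:
  i=0: ✗ (lhs fails at k=0 before rhs at j=1)
  i=1: ✓ (rhs at j=2; lhs holds on [1,1])
  i=2: ✗ (lhs fails at k=2 before rhs at j=3)
  i=3: ✗ (lhs fails at k=3 before rhs at j=4)
  i=4: ✗ (lhs fails at k=4 before rhs at j=5)
  i=5: ✗ (lhs fails at k=5 before rhs at j=6)

1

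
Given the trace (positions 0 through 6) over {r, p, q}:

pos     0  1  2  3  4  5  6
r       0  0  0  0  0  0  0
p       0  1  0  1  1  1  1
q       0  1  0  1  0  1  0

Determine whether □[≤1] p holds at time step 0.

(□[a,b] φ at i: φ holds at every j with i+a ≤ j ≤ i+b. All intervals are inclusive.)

No

Check p at every j in [0,1]:
  j=0: false
  j=1: true
Fails at j=0 → formula fails.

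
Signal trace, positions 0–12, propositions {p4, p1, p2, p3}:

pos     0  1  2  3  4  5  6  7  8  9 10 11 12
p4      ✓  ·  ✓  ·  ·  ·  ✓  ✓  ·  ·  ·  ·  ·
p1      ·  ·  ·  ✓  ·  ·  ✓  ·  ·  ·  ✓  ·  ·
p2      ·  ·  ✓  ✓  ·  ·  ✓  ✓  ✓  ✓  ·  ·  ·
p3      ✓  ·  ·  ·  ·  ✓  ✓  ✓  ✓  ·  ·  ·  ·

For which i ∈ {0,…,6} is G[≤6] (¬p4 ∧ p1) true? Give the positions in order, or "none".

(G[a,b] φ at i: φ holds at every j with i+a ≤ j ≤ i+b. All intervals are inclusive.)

Evaluate at each i in [0,6]:
  i=0: ✗ (fails at j=0)
  i=1: ✗ (fails at j=1)
  i=2: ✗ (fails at j=2)
  i=3: ✗ (fails at j=4)
  i=4: ✗ (fails at j=4)
  i=5: ✗ (fails at j=5)
  i=6: ✗ (fails at j=6)

none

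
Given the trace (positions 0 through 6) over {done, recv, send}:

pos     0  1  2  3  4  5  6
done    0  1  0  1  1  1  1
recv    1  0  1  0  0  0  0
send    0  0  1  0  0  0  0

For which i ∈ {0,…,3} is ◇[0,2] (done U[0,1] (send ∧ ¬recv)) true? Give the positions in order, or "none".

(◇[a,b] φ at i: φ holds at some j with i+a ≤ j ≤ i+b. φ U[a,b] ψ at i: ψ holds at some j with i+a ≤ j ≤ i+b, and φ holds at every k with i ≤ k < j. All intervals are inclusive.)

none

Evaluate at each i in [0,3]:
  i=0: ✗ (none in [0,2])
  i=1: ✗ (none in [1,3])
  i=2: ✗ (none in [2,4])
  i=3: ✗ (none in [3,5])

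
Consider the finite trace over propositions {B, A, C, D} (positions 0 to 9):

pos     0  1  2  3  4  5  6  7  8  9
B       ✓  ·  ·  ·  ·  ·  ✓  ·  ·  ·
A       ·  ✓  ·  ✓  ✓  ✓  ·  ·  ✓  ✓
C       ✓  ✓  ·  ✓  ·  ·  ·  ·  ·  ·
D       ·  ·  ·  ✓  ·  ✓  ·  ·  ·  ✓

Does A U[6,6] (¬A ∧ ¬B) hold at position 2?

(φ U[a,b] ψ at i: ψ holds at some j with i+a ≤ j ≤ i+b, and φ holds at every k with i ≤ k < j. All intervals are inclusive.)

Need some j in [8,8] with (¬A ∧ ¬B), and A at every k in [2,j-1].
  j=8: (¬A ∧ ¬B) false.
No j in the window works → until fails.

No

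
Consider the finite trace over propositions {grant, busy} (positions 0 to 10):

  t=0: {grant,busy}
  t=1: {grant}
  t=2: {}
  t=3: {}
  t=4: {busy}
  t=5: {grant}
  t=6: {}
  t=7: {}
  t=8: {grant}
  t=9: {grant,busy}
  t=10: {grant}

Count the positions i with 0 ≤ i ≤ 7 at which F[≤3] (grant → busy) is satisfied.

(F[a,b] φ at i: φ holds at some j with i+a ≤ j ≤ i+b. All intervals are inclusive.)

Evaluate at each i in [0,7]:
  i=0: ✓ (witness j=0)
  i=1: ✓ (witness j=2)
  i=2: ✓ (witness j=2)
  i=3: ✓ (witness j=3)
  i=4: ✓ (witness j=4)
  i=5: ✓ (witness j=6)
  i=6: ✓ (witness j=6)
  i=7: ✓ (witness j=7)
Positions where it holds: {0, 1, 2, 3, 4, 5, 6, 7} → 8.

8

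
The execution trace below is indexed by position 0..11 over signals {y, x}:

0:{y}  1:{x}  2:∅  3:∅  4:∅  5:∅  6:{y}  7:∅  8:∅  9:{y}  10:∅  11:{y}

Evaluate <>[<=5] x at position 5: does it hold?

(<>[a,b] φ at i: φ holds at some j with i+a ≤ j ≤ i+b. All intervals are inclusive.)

False

Check x at each j in [5,10]:
  j=5: false
  j=6: false
  j=7: false
  j=8: false
  j=9: false
  j=10: false
No position in the window satisfies it → formula fails.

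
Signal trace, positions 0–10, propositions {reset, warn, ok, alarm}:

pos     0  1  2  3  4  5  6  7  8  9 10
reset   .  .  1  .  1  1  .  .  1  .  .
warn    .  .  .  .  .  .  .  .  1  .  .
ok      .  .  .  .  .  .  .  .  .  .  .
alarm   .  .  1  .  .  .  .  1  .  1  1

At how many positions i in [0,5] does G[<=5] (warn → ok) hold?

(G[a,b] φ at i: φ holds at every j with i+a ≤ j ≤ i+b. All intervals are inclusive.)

3

Evaluate at each i in [0,5]:
  i=0: ✓ (all of [0,5])
  i=1: ✓ (all of [1,6])
  i=2: ✓ (all of [2,7])
  i=3: ✗ (fails at j=8)
  i=4: ✗ (fails at j=8)
  i=5: ✗ (fails at j=8)
Positions where it holds: {0, 1, 2} → 3.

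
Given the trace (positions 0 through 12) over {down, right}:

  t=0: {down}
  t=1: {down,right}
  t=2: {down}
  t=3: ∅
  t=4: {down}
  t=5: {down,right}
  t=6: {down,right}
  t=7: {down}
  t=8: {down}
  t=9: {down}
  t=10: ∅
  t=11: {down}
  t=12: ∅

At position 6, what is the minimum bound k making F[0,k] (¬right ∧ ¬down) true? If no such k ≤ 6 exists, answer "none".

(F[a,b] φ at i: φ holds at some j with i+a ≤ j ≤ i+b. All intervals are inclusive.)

4

Scan j = 6,7,… for (¬right ∧ ¬down):
  j=6: fails
  j=7: fails
  j=8: fails
  j=9: fails
  j=10: holds
First hit at j=10, so smallest k = 10-6 = 4.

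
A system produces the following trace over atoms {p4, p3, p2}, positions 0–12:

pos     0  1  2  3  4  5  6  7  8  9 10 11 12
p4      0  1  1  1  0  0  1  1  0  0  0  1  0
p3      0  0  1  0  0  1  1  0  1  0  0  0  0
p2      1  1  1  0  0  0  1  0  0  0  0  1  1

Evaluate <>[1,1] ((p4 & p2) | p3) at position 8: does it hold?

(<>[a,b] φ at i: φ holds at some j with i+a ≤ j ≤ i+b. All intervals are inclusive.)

Does not hold

Check ((p4 & p2) | p3) at each j in [9,9]:
  j=9: false
No position in the window satisfies it → formula fails.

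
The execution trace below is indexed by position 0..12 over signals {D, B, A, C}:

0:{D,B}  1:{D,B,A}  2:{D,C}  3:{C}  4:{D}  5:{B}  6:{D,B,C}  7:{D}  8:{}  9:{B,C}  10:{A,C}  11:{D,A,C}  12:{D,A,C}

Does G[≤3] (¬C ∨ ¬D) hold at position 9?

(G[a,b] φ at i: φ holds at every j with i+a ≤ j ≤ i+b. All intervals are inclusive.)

No

Check (¬C ∨ ¬D) at every j in [9,12]:
  j=9: true
  j=10: true
  j=11: false
  j=12: false
Fails at j=11 → formula fails.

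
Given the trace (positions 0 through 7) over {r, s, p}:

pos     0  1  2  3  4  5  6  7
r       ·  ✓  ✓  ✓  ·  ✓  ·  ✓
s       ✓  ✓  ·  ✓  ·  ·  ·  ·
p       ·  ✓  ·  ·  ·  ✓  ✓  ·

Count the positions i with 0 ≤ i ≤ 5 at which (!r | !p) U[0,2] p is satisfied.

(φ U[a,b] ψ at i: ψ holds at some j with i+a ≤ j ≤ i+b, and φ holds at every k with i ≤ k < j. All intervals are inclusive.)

Evaluate at each i in [0,5]:
  i=0: ✓ (rhs at j=1; lhs holds on [0,0])
  i=1: ✓ (rhs at j=1)
  i=2: ✗ (no rhs in [2,4])
  i=3: ✓ (rhs at j=5; lhs holds on [3,4])
  i=4: ✓ (rhs at j=5; lhs holds on [4,4])
  i=5: ✓ (rhs at j=5)
Positions where it holds: {0, 1, 3, 4, 5} → 5.

5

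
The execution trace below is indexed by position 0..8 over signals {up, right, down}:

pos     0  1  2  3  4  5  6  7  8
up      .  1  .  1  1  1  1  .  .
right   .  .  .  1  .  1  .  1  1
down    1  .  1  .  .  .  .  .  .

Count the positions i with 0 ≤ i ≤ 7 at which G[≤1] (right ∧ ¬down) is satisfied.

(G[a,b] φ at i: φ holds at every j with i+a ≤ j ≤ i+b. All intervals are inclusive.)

Evaluate at each i in [0,7]:
  i=0: ✗ (fails at j=0)
  i=1: ✗ (fails at j=1)
  i=2: ✗ (fails at j=2)
  i=3: ✗ (fails at j=4)
  i=4: ✗ (fails at j=4)
  i=5: ✗ (fails at j=6)
  i=6: ✗ (fails at j=6)
  i=7: ✓ (all of [7,8])
Positions where it holds: {7} → 1.

1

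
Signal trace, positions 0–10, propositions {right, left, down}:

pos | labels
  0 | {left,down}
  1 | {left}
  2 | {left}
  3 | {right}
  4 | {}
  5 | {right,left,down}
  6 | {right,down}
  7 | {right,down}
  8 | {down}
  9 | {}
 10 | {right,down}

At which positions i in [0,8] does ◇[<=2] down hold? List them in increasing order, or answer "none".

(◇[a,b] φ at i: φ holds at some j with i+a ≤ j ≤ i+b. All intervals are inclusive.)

Evaluate at each i in [0,8]:
  i=0: ✓ (witness j=0)
  i=1: ✗ (none in [1,3])
  i=2: ✗ (none in [2,4])
  i=3: ✓ (witness j=5)
  i=4: ✓ (witness j=5)
  i=5: ✓ (witness j=5)
  i=6: ✓ (witness j=6)
  i=7: ✓ (witness j=7)
  i=8: ✓ (witness j=8)

0, 3, 4, 5, 6, 7, 8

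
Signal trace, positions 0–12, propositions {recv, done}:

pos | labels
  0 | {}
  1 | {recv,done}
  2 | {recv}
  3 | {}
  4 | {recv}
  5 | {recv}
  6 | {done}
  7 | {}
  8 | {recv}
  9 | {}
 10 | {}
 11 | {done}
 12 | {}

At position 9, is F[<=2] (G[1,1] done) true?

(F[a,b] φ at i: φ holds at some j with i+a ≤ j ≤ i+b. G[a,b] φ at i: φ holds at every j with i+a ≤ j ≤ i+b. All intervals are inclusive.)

Check G[1,1] done at each j in [9,11]:
  j=9: fails at 10
  j=10: holds on [11,11]
  j=11: fails at 12
Found at j=10 → formula holds.

Yes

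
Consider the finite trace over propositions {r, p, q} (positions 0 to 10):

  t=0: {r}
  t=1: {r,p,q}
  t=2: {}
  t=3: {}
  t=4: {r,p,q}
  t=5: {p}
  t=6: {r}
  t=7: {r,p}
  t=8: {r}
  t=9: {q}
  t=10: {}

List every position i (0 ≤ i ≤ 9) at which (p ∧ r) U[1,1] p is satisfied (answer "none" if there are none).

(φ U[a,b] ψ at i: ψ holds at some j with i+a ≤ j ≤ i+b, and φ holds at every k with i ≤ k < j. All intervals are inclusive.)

4

Evaluate at each i in [0,9]:
  i=0: ✗ (lhs fails at k=0 before rhs at j=1)
  i=1: ✗ (no rhs in [2,2])
  i=2: ✗ (no rhs in [3,3])
  i=3: ✗ (lhs fails at k=3 before rhs at j=4)
  i=4: ✓ (rhs at j=5; lhs holds on [4,4])
  i=5: ✗ (no rhs in [6,6])
  i=6: ✗ (lhs fails at k=6 before rhs at j=7)
  i=7: ✗ (no rhs in [8,8])
  i=8: ✗ (no rhs in [9,9])
  i=9: ✗ (no rhs in [10,10])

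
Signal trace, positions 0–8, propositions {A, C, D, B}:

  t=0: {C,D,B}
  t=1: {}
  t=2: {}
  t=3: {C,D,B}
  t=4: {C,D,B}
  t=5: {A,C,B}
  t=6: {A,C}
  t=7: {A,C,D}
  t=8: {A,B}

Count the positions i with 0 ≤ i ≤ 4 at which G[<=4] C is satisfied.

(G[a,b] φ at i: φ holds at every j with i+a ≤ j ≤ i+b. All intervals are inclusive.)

Evaluate at each i in [0,4]:
  i=0: ✗ (fails at j=1)
  i=1: ✗ (fails at j=1)
  i=2: ✗ (fails at j=2)
  i=3: ✓ (all of [3,7])
  i=4: ✗ (fails at j=8)
Positions where it holds: {3} → 1.

1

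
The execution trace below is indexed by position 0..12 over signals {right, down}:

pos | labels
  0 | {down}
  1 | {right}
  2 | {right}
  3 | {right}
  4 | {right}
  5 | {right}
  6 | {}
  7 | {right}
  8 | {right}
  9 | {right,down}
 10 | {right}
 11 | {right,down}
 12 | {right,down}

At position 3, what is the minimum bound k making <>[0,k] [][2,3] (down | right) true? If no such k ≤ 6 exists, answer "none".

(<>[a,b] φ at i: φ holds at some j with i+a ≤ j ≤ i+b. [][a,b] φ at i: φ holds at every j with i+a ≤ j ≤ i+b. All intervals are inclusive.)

Scan j = 3,4,… for [][2,3] (down | right):
  j=3: fails
  j=4: fails
  j=5: holds
First hit at j=5, so smallest k = 5-3 = 2.

2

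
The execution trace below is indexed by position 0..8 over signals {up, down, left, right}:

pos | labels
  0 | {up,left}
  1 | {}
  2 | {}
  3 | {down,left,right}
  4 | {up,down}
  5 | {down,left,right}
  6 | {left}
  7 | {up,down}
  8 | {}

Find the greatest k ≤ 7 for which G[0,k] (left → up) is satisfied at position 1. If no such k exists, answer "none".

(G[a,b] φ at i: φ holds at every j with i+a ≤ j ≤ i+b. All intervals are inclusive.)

(left → up) must hold from j=1 onward; find where it first fails.
  j=1: holds
  j=2: holds
  j=3: fails
Holds on [1,2], so largest k = 1.

1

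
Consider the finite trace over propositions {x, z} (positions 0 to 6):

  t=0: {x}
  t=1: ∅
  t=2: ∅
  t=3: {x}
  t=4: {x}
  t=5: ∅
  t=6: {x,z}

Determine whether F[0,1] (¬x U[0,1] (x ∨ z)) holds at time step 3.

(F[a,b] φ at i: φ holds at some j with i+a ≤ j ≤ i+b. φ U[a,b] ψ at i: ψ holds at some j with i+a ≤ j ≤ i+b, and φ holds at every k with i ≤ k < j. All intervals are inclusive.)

Check (¬x U[0,1] (x ∨ z)) at each j in [3,4]:
  j=3: holds
  j=4: holds
Found at j=3 → formula holds.

Yes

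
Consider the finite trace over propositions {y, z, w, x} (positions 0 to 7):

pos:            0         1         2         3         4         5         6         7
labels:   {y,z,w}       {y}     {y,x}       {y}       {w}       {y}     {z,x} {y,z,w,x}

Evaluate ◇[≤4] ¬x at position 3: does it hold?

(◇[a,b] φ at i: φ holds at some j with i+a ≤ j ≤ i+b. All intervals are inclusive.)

Check ¬x at each j in [3,7]:
  j=3: true
  j=4: true
  j=5: true
  j=6: false
  j=7: false
Found at j=3 → formula holds.

True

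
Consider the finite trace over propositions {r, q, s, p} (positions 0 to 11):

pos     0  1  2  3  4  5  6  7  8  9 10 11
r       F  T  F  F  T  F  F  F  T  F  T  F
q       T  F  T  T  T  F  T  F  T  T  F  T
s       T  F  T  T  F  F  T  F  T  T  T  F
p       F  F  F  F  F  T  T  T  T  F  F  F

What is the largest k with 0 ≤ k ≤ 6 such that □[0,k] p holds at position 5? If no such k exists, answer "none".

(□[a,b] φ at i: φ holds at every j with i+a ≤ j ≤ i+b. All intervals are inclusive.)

p must hold from j=5 onward; find where it first fails.
  j=5: holds
  j=6: holds
  j=7: holds
  j=8: holds
  j=9: fails
Holds on [5,8], so largest k = 3.

3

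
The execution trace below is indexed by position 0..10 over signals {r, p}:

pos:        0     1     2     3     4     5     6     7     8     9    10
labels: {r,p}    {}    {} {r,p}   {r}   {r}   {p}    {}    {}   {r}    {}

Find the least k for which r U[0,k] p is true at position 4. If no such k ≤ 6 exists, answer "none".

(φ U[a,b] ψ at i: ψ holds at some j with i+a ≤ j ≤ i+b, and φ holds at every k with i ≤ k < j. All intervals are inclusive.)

Need earliest j ≥ 4 with p, and r at every k in [4,j-1].
  j=4: rhs fails.
  j=5: rhs fails.
  j=6: rhs holds; lhs holds on [4,5]. k = 2.

2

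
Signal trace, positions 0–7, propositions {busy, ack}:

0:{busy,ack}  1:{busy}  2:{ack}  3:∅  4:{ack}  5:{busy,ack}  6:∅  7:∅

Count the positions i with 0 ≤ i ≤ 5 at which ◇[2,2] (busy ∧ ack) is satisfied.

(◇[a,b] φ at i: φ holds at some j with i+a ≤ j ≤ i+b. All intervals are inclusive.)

Evaluate at each i in [0,5]:
  i=0: ✗ (none in [2,2])
  i=1: ✗ (none in [3,3])
  i=2: ✗ (none in [4,4])
  i=3: ✓ (witness j=5)
  i=4: ✗ (none in [6,6])
  i=5: ✗ (none in [7,7])
Positions where it holds: {3} → 1.

1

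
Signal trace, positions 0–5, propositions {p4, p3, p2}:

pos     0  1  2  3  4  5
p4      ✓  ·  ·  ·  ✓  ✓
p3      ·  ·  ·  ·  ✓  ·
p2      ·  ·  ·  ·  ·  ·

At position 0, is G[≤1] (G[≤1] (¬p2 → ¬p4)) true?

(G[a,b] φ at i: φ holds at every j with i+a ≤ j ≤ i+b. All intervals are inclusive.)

Check G[≤1] (¬p2 → ¬p4) at every j in [0,1]:
  j=0: fails at 0
  j=1: holds on [1,2]
Fails at j=0 → formula fails.

Does not hold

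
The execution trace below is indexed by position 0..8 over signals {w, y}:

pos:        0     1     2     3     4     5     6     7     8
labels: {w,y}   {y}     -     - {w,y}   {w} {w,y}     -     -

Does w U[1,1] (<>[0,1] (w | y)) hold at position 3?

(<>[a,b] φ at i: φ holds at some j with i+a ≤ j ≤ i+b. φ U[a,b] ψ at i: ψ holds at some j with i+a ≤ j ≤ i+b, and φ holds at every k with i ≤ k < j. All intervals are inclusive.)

Need some j in [4,4] with <>[0,1] (w | y), and w at every k in [3,j-1].
  j=4: <>[0,1] (w | y) holds, but w fails at k=3 → not this j.
No j in the window works → until fails.

Does not hold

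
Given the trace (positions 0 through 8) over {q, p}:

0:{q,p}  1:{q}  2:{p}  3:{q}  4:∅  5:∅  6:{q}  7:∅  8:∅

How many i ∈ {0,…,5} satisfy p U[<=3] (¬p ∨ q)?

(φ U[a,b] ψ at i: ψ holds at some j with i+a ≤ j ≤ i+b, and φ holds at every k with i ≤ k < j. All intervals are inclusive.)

Evaluate at each i in [0,5]:
  i=0: ✓ (rhs at j=0)
  i=1: ✓ (rhs at j=1)
  i=2: ✓ (rhs at j=3; lhs holds on [2,2])
  i=3: ✓ (rhs at j=3)
  i=4: ✓ (rhs at j=4)
  i=5: ✓ (rhs at j=5)
Positions where it holds: {0, 1, 2, 3, 4, 5} → 6.

6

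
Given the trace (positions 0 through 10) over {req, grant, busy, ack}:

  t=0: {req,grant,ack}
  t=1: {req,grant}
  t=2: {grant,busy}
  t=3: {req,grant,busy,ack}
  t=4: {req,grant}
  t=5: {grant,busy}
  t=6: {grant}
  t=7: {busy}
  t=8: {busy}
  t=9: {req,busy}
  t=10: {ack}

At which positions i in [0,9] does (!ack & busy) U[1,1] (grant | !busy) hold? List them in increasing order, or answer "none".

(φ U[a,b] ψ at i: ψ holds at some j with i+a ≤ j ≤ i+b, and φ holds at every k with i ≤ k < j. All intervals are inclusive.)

Evaluate at each i in [0,9]:
  i=0: ✗ (lhs fails at k=0 before rhs at j=1)
  i=1: ✗ (lhs fails at k=1 before rhs at j=2)
  i=2: ✓ (rhs at j=3; lhs holds on [2,2])
  i=3: ✗ (lhs fails at k=3 before rhs at j=4)
  i=4: ✗ (lhs fails at k=4 before rhs at j=5)
  i=5: ✓ (rhs at j=6; lhs holds on [5,5])
  i=6: ✗ (no rhs in [7,7])
  i=7: ✗ (no rhs in [8,8])
  i=8: ✗ (no rhs in [9,9])
  i=9: ✓ (rhs at j=10; lhs holds on [9,9])

2, 5, 9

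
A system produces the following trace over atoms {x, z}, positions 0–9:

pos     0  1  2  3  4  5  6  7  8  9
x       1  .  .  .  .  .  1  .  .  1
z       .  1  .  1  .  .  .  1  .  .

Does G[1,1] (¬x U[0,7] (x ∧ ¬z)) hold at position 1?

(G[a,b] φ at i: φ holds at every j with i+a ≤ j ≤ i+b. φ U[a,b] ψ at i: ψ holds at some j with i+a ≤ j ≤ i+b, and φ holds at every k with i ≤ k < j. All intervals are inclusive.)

True

Check (¬x U[0,7] (x ∧ ¬z)) at every j in [2,2]:
  j=2: holds
All positions satisfy it → formula holds.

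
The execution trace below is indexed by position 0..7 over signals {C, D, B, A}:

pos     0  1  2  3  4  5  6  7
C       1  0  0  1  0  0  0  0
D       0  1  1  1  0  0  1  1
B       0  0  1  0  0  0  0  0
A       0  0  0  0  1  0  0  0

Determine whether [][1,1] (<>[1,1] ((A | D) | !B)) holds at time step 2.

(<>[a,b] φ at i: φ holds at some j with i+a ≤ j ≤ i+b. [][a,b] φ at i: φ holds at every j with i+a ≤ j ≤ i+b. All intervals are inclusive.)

Check <>[1,1] ((A | D) | !B) at every j in [3,3]:
  j=3: holds (witness at 4)
All positions satisfy it → formula holds.

Yes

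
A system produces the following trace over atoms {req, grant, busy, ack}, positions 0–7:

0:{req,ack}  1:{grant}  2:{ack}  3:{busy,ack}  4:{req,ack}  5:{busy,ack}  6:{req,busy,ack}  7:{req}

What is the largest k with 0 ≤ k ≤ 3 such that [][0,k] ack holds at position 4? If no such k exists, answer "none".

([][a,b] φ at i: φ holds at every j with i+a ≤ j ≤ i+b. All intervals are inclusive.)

ack must hold from j=4 onward; find where it first fails.
  j=4: holds
  j=5: holds
  j=6: holds
  j=7: fails
Holds on [4,6], so largest k = 2.

2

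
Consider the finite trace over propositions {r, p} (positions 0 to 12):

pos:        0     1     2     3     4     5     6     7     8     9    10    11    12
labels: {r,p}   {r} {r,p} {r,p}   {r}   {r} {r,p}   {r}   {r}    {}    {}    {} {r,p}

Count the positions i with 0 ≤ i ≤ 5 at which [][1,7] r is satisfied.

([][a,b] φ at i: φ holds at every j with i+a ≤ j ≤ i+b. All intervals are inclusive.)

Evaluate at each i in [0,5]:
  i=0: ✓ (all of [1,7])
  i=1: ✓ (all of [2,8])
  i=2: ✗ (fails at j=9)
  i=3: ✗ (fails at j=9)
  i=4: ✗ (fails at j=9)
  i=5: ✗ (fails at j=9)
Positions where it holds: {0, 1} → 2.

2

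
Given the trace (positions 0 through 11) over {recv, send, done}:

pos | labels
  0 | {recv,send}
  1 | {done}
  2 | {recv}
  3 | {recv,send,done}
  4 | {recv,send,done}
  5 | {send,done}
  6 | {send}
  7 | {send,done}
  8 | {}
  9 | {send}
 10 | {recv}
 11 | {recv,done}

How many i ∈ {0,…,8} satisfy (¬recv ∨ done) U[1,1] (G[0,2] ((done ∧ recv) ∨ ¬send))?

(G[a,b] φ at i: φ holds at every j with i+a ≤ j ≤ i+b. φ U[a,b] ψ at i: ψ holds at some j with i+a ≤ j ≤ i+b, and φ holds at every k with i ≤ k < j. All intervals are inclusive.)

Evaluate at each i in [0,8]:
  i=0: ✗ (lhs fails at k=0 before rhs at j=1)
  i=1: ✓ (rhs at j=2; lhs holds on [1,1])
  i=2: ✗ (no rhs in [3,3])
  i=3: ✗ (no rhs in [4,4])
  i=4: ✗ (no rhs in [5,5])
  i=5: ✗ (no rhs in [6,6])
  i=6: ✗ (no rhs in [7,7])
  i=7: ✗ (no rhs in [8,8])
  i=8: ✗ (no rhs in [9,9])
Positions where it holds: {1} → 1.

1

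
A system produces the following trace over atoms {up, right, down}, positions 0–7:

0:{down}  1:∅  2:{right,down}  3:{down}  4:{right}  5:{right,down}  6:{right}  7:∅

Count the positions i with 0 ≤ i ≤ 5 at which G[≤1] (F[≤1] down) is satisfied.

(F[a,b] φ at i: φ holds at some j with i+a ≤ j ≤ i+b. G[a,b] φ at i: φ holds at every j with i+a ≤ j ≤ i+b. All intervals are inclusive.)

Evaluate at each i in [0,5]:
  i=0: ✓ (all of [0,1])
  i=1: ✓ (all of [1,2])
  i=2: ✓ (all of [2,3])
  i=3: ✓ (all of [3,4])
  i=4: ✓ (all of [4,5])
  i=5: ✗ (fails at j=6)
Positions where it holds: {0, 1, 2, 3, 4} → 5.

5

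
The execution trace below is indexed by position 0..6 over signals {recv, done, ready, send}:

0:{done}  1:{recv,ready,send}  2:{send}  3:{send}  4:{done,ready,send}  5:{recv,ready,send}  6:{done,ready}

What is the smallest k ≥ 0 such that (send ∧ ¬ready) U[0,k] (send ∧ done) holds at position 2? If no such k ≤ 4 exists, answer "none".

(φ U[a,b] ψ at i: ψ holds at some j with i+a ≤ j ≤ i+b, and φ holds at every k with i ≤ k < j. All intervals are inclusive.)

Need earliest j ≥ 2 with (send ∧ done), and (send ∧ ¬ready) at every k in [2,j-1].
  j=2: rhs fails.
  j=3: rhs fails.
  j=4: rhs holds; lhs holds on [2,3]. k = 2.

2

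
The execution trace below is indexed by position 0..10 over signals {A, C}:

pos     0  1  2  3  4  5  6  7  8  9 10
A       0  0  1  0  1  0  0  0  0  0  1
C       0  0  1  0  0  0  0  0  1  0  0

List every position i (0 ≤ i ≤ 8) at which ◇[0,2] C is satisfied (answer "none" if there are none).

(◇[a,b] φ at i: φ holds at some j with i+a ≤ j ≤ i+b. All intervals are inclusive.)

0, 1, 2, 6, 7, 8

Evaluate at each i in [0,8]:
  i=0: ✓ (witness j=2)
  i=1: ✓ (witness j=2)
  i=2: ✓ (witness j=2)
  i=3: ✗ (none in [3,5])
  i=4: ✗ (none in [4,6])
  i=5: ✗ (none in [5,7])
  i=6: ✓ (witness j=8)
  i=7: ✓ (witness j=8)
  i=8: ✓ (witness j=8)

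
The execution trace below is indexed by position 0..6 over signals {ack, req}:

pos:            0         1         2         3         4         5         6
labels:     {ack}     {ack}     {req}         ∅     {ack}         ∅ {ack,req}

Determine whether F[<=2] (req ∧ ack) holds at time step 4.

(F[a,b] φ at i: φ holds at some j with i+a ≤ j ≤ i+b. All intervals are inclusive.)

Yes

Check (req ∧ ack) at each j in [4,6]:
  j=4: false
  j=5: false
  j=6: true
Found at j=6 → formula holds.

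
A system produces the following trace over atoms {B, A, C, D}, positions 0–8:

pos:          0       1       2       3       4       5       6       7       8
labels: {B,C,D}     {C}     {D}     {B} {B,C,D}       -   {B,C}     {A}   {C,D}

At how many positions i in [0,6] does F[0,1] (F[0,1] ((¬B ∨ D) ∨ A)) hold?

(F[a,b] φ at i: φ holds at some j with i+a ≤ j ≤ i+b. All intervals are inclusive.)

7

Evaluate at each i in [0,6]:
  i=0: ✓ (witness j=0)
  i=1: ✓ (witness j=1)
  i=2: ✓ (witness j=2)
  i=3: ✓ (witness j=3)
  i=4: ✓ (witness j=4)
  i=5: ✓ (witness j=5)
  i=6: ✓ (witness j=6)
Positions where it holds: {0, 1, 2, 3, 4, 5, 6} → 7.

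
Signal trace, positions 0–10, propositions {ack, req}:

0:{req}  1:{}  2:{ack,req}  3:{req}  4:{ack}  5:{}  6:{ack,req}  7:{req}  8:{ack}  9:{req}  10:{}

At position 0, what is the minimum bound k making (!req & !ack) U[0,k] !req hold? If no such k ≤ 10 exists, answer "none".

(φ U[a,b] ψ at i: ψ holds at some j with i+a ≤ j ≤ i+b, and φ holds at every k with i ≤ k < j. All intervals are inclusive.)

none

Need earliest j ≥ 0 with !req, and (!req & !ack) at every k in [0,j-1].
  j=0: rhs fails.
  j=1: rhs holds but lhs fails at k=0.
  j=2: rhs fails.
  j=3: rhs fails.
  j=4: rhs holds but lhs fails at k=0.
  j=5: rhs holds but lhs fails at k=0.
  j=6: rhs fails.
  j=7: rhs fails.
  j=8: rhs holds but lhs fails at k=0.
  j=9: rhs fails.
  j=10: rhs holds but lhs fails at k=0.
No witness within the range → none.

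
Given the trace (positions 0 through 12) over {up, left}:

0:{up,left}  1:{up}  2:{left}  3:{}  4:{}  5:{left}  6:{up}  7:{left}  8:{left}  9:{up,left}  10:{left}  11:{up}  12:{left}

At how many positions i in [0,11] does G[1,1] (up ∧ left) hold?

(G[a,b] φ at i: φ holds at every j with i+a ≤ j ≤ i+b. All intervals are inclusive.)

1

Evaluate at each i in [0,11]:
  i=0: ✗ (fails at j=1)
  i=1: ✗ (fails at j=2)
  i=2: ✗ (fails at j=3)
  i=3: ✗ (fails at j=4)
  i=4: ✗ (fails at j=5)
  i=5: ✗ (fails at j=6)
  i=6: ✗ (fails at j=7)
  i=7: ✗ (fails at j=8)
  i=8: ✓ (all of [9,9])
  i=9: ✗ (fails at j=10)
  i=10: ✗ (fails at j=11)
  i=11: ✗ (fails at j=12)
Positions where it holds: {8} → 1.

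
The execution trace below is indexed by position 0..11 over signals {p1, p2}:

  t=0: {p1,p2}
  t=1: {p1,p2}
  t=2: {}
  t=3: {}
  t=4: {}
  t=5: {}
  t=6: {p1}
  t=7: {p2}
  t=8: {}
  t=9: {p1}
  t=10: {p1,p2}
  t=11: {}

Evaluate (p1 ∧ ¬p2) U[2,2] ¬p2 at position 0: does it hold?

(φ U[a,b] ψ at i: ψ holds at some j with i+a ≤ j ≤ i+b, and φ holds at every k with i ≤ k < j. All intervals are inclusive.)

Need some j in [2,2] with ¬p2, and (p1 ∧ ¬p2) at every k in [0,j-1].
  j=2: ¬p2 holds, but (p1 ∧ ¬p2) fails at k=0 → not this j.
No j in the window works → until fails.

False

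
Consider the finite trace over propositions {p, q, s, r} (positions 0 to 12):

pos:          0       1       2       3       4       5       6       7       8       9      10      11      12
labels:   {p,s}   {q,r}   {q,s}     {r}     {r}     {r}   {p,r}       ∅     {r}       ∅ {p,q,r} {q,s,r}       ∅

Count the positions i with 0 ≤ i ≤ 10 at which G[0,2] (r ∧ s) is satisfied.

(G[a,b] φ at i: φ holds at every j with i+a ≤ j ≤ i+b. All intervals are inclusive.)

0

Evaluate at each i in [0,10]:
  i=0: ✗ (fails at j=0)
  i=1: ✗ (fails at j=1)
  i=2: ✗ (fails at j=2)
  i=3: ✗ (fails at j=3)
  i=4: ✗ (fails at j=4)
  i=5: ✗ (fails at j=5)
  i=6: ✗ (fails at j=6)
  i=7: ✗ (fails at j=7)
  i=8: ✗ (fails at j=8)
  i=9: ✗ (fails at j=9)
  i=10: ✗ (fails at j=10)
Positions where it holds: {} → 0.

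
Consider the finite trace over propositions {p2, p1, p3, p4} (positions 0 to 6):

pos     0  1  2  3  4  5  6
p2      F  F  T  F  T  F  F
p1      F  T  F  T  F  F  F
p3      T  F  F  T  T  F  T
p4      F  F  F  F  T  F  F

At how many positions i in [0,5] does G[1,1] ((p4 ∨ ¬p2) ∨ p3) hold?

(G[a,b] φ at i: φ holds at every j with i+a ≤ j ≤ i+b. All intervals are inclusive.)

5

Evaluate at each i in [0,5]:
  i=0: ✓ (all of [1,1])
  i=1: ✗ (fails at j=2)
  i=2: ✓ (all of [3,3])
  i=3: ✓ (all of [4,4])
  i=4: ✓ (all of [5,5])
  i=5: ✓ (all of [6,6])
Positions where it holds: {0, 2, 3, 4, 5} → 5.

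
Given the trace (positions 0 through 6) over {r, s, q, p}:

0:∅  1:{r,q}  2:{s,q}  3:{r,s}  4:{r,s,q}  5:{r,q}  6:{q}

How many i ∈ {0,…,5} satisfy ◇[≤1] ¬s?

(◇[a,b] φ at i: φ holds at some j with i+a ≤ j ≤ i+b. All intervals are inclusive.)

Evaluate at each i in [0,5]:
  i=0: ✓ (witness j=0)
  i=1: ✓ (witness j=1)
  i=2: ✗ (none in [2,3])
  i=3: ✗ (none in [3,4])
  i=4: ✓ (witness j=5)
  i=5: ✓ (witness j=5)
Positions where it holds: {0, 1, 4, 5} → 4.

4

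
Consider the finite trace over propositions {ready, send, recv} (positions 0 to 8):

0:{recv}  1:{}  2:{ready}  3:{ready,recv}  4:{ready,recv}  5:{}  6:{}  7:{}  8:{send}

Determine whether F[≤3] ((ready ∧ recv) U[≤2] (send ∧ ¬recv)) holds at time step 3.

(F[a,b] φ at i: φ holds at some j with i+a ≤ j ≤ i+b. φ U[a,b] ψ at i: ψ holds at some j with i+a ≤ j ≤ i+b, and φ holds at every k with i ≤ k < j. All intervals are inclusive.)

Does not hold

Check ((ready ∧ recv) U[≤2] (send ∧ ¬recv)) at each j in [3,6]:
  j=3: fails
  j=4: fails
  j=5: fails
  j=6: fails
No position in the window satisfies it → formula fails.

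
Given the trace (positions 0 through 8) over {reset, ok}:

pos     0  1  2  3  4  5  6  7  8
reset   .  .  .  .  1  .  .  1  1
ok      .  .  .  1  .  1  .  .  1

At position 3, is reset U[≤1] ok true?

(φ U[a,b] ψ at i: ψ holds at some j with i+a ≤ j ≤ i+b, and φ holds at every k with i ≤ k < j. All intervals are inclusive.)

True

Need some j in [3,4] with ok, and reset at every k in [3,j-1].
  j=3: ok holds; no prefix to check → satisfied.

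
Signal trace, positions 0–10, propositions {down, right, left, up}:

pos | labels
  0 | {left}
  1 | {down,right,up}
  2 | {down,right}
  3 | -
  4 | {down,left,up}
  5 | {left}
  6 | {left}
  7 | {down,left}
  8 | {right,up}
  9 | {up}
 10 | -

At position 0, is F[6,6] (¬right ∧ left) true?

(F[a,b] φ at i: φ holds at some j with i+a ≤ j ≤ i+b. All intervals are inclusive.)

Holds

Check (¬right ∧ left) at each j in [6,6]:
  j=6: true
Found at j=6 → formula holds.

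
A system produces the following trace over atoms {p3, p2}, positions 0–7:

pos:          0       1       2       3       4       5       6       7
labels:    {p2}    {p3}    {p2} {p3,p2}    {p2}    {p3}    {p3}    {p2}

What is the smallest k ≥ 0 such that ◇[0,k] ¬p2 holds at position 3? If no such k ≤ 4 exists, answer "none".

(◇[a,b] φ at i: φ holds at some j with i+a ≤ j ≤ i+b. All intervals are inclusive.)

2

Scan j = 3,4,… for ¬p2:
  j=3: fails
  j=4: fails
  j=5: holds
First hit at j=5, so smallest k = 5-3 = 2.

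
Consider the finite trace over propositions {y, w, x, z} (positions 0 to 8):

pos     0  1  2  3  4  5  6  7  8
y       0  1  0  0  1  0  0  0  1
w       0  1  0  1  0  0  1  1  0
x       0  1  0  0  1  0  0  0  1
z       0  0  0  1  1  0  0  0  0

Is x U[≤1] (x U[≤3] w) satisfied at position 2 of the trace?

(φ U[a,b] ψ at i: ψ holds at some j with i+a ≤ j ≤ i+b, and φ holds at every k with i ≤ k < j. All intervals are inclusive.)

Does not hold

Need some j in [2,3] with (x U[≤3] w), and x at every k in [2,j-1].
  j=2: (x U[≤3] w) — fails.
  j=3: (x U[≤3] w) holds, but x fails at k=2 → not this j.
No j in the window works → until fails.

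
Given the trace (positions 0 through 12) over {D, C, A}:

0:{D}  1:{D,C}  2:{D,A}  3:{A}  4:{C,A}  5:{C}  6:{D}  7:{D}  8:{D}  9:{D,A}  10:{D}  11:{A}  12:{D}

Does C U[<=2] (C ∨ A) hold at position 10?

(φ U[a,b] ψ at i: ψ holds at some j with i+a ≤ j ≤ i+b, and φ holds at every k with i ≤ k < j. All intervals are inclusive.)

Does not hold

Need some j in [10,12] with (C ∨ A), and C at every k in [10,j-1].
  j=10: (C ∨ A) false.
  j=11: (C ∨ A) holds, but C fails at k=10 → not this j.
  j=12: (C ∨ A) false.
No j in the window works → until fails.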